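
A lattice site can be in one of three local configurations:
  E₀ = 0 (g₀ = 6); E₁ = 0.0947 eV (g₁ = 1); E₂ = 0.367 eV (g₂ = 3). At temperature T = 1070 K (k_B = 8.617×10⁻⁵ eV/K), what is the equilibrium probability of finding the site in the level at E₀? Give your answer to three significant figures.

0.935

k_BT = 8.617×10⁻⁵ × 1070 K = 0.092202 eV.
Eᵢ/kT = 0, 1.0271, 3.9804.
Z = Σ gᵢe^(−Eᵢ/kT) = 6·e^(−0) + 1·e^(−1.0271) + 3·e^(−3.9804) = 6.0000 + 0.35804 + 0.056034 = 6.4141.
P₀ = g₀ e^(−E₀/kT) / Z = 6.0000/6.4141 = 0.935.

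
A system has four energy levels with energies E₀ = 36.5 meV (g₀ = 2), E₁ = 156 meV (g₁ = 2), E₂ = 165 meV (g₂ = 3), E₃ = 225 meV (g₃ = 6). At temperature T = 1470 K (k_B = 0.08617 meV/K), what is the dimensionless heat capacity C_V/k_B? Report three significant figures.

k_BT = 0.08617 × 1470 K = 126.67 meV.
Eᵢ/kT = 0.28815, 1.2315, 1.3026, 1.7763.
Z = Σ gᵢe^(−Eᵢ/kT) = 2·e^(−0.28815) + 2·e^(−1.2315) + 3·e^(−1.3026) + 6·e^(−1.7763) = 1.4993 + 0.58371 + 0.81547 + 1.0156 = 3.9141.
⟨E⟩ = 130.00 meV, ⟨E²⟩ = 22947 meV².
C_V/k_B = (⟨E²⟩ − ⟨E⟩²)/(kT)² = (22947 − 16900)/16045 = 0.377.

0.377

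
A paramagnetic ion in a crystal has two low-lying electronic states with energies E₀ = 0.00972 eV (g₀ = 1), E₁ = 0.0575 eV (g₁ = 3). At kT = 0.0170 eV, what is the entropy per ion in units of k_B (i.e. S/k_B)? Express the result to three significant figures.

0.596

Eᵢ/kT = 0.57176, 3.3824.
Z = Σ gᵢe^(−Eᵢ/kT) = 1·e^(−0.57176) + 3·e^(−3.3824) = 0.56453 + 0.10190 = 0.66643.
⟨E⟩ = Σ EᵢPᵢ = 0.017026 eV.
S/k_B = ln Z + ⟨E⟩/kT = ln(0.66643) + 0.017026/0.0170 = -0.40582 + 1.0015 = 0.596.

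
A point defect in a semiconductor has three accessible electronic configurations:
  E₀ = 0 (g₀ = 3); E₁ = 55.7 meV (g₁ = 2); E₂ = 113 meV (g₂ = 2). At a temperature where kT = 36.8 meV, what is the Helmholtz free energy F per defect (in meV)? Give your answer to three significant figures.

Eᵢ/kT = 0, 1.5136, 3.0707.
Z = Σ gᵢe^(−Eᵢ/kT) = 3·e^(−0) + 2·e^(−1.5136) + 2·e^(−3.0707) = 3.0000 + 0.44023 + 0.092777 = 3.5330.
F = −kT ln Z = −36.8 × ln(3.5330) = −36.8 × 1.2621 = -46.4 meV.

-46.4 meV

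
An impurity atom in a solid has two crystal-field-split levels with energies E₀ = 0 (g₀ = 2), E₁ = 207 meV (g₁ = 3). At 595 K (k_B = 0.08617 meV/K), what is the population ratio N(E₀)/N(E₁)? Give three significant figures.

37.8

k_BT = 0.08617 × 595 K = 51.271 meV.
n₀/n₁ = (g₀/g₁) exp[−(E₀−E₁)/kT] = (2/3) × exp(−(-207 meV)/(51.271 meV)) = (2/3) × exp(4.0374) = 37.8.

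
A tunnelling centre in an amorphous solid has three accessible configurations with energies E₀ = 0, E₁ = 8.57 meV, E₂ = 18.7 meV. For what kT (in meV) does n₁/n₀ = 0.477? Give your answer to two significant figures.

12 meV

n₁/n₀ = exp[−(E₁−E₀)/kT] = 0.477.
⇒ (E₁−E₀)/kT = ln(1/0.477) = ln(2.096) = 0.7400.
kT = 8.57 meV / 0.7400 = 12 meV.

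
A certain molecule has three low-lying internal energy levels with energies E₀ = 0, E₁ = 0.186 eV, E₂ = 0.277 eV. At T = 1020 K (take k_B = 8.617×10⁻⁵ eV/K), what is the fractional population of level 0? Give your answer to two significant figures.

k_BT = 8.617×10⁻⁵ × 1020 K = 0.08789 eV.
Eᵢ/kT = 0, 2.116, 3.152.
Z = Σ e^(−Eᵢ/kT) = e^(−0) + e^(−2.116) + e^(−3.152) = 1.000 + 0.1205 + 0.04277 = 1.163.
P₀ = e^(−E₀/kT) / Z = 1.000/1.163 = 0.86.

0.86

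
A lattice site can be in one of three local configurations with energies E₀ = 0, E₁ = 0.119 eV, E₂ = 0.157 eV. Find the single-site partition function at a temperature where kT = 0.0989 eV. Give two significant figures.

Z = 1.5

Eᵢ/kT = 0, 1.203, 1.587.
Z = Σ e^(−Eᵢ/kT) = e^(−0) + e^(−1.203) + e^(−1.587) = 1.000 + 0.3003 + 0.2045 = 1.505.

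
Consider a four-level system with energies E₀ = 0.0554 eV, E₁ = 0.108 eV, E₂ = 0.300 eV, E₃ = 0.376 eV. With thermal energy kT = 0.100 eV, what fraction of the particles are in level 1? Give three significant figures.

0.344

Eᵢ/kT = 0.55400, 1.0800, 3.0000, 3.7600.
Z = Σ e^(−Eᵢ/kT) = e^(−0.55400) + e^(−1.0800) + e^(−3.0000) + e^(−3.7600) = 0.57465 + 0.33960 + 0.049787 + 0.023284 = 0.98732.
P₁ = e^(−E₁/kT) / Z = 0.33960/0.98732 = 0.344.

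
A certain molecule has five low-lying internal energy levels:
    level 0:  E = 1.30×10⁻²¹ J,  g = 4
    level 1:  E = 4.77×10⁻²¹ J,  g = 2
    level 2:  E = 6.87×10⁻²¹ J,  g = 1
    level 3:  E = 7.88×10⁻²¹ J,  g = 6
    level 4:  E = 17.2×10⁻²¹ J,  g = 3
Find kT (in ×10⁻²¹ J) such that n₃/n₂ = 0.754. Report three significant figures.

n₃/n₂ = (g₃/g₂) exp[−(E₃−E₂)/kT] = 0.754.
⇒ (E₃−E₂)/kT = ln((6/1)/0.754) = ln(7.9576) = 2.0741.
kT = 1.01 ×10⁻²¹ J / 2.0741 = 0.487 ×10⁻²¹ J.

0.487 ×10⁻²¹ J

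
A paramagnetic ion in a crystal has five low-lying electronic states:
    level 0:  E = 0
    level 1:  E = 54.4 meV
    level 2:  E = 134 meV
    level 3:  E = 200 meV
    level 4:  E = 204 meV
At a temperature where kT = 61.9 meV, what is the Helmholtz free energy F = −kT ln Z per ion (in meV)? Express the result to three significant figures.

-29.3 meV

Eᵢ/kT = 0, 0.87884, 2.1648, 3.2310, 3.2956.
Z = Σ e^(−Eᵢ/kT) = e^(−0) + e^(−0.87884) + e^(−2.1648) + e^(−3.2310) + e^(−3.2956) = 1.0000 + 0.41526 + 0.11477 + 0.039518 + 0.037046 = 1.6066.
F = −kT ln Z = −61.9 × ln(1.6066) = −61.9 × 0.47412 = -29.3 meV.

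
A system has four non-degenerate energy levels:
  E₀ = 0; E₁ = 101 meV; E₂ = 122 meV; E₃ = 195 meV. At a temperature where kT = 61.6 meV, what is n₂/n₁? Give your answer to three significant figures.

n₂/n₁ = exp[−(E₂−E₁)/kT] = exp(−(21 meV)/(61.6 meV)) = exp(-0.34091) = 0.711.

0.711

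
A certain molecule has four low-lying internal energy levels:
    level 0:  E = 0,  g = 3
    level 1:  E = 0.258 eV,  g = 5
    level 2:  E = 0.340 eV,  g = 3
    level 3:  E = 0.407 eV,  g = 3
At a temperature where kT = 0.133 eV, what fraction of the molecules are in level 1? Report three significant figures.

Eᵢ/kT = 0, 1.9398, 2.5564, 3.0602.
Z = Σ gᵢe^(−Eᵢ/kT) = 3·e^(−0) + 5·e^(−1.9398) + 3·e^(−2.5564) + 3·e^(−3.0602) = 3.0000 + 0.71866 + 0.23275 + 0.14063 = 4.0920.
P₁ = g₁ e^(−E₁/kT) / Z = 0.71866/4.0920 = 0.176.

0.176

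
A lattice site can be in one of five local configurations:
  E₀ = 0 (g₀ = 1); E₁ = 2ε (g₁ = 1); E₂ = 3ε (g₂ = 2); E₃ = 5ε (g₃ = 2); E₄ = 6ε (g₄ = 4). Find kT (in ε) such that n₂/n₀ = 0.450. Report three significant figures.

n₂/n₀ = (g₂/g₀) exp[−(E₂−E₀)/kT] = 0.450.
⇒ (E₂−E₀)/kT = ln((2/1)/0.450) = ln(4.4444) = 1.4916.
kT = 3ε / 1.4916 = 2.01 ε.

2.01 ε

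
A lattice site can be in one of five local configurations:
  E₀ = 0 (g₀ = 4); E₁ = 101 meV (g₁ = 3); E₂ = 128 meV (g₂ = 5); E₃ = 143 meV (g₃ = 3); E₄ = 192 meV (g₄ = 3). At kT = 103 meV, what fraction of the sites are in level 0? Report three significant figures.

Eᵢ/kT = 0, 0.98058, 1.2427, 1.3883, 1.8641.
Z = Σ gᵢe^(−Eᵢ/kT) = 4·e^(−0) + 3·e^(−0.98058) + 5·e^(−1.2427) + 3·e^(−1.3883) + 3·e^(−1.8641) = 4.0000 + 1.1253 + 1.4430 + 0.74850 + 0.46511 = 7.7819.
P₀ = g₀ e^(−E₀/kT) / Z = 4.0000/7.7819 = 0.514.

0.514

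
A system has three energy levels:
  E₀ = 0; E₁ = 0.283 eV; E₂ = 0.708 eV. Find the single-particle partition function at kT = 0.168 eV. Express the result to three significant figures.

Z = 1.20

Eᵢ/kT = 0, 1.6845, 4.2143.
Z = Σ e^(−Eᵢ/kT) = e^(−0) + e^(−1.6845) + e^(−4.2143) = 1.0000 + 0.18554 + 0.014783 = 1.2003.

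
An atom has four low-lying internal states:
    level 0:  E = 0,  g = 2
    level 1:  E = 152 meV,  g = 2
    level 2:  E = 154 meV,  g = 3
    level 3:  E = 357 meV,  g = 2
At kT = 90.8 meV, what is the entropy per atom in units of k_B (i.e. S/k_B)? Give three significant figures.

1.67

Eᵢ/kT = 0, 1.6740, 1.6960, 3.9317.
Z = Σ gᵢe^(−Eᵢ/kT) = 2·e^(−0) + 2·e^(−1.6740) + 3·e^(−1.6960) + 2·e^(−3.9317) = 2.0000 + 0.37499 + 0.55025 + 0.039221 = 2.9645.
⟨E⟩ = Σ EᵢPᵢ = 52.535 meV.
S/k_B = ln Z + ⟨E⟩/kT = ln(2.9645) + 52.535/90.8 = 1.0867 + 0.57858 = 1.67.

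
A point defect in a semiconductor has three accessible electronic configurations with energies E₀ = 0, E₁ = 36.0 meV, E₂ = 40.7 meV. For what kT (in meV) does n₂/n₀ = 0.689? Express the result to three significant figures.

109 meV

n₂/n₀ = exp[−(E₂−E₀)/kT] = 0.689.
⇒ (E₂−E₀)/kT = ln(1/0.689) = ln(1.4514) = 0.37253.
kT = 40.7 meV / 0.37253 = 109 meV.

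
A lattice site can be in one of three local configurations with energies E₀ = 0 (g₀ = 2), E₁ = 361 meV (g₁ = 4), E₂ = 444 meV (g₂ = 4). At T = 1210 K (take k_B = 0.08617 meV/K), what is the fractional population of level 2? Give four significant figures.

k_BT = 0.08617 × 1210 K = 104.266 meV.
Eᵢ/kT = 0, 3.46230, 4.25834.
Z = Σ gᵢe^(−Eᵢ/kT) = 2·e^(−0) + 4·e^(−3.46230) + 4·e^(−4.25834) = 2.00000 + 0.125430 + 0.0565831 = 2.18201.
P₂ = g₂ e^(−E₂/kT) / Z = 0.0565831/2.18201 = 0.02593.

0.02593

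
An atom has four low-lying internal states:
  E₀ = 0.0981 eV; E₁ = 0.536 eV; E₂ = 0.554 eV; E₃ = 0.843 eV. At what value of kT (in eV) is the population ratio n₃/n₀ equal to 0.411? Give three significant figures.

n₃/n₀ = exp[−(E₃−E₀)/kT] = 0.411.
⇒ (E₃−E₀)/kT = ln(1/0.411) = ln(2.4331) = 0.88917.
kT = 0.7449 eV / 0.88917 = 0.838 eV.

0.838 eV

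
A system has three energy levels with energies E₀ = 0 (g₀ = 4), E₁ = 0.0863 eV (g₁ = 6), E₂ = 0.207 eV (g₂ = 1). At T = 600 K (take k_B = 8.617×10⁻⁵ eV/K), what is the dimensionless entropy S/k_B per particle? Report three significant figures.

k_BT = 8.617×10⁻⁵ × 600 K = 0.051702 eV.
Eᵢ/kT = 0, 1.6692, 4.0037.
Z = Σ gᵢe^(−Eᵢ/kT) = 4·e^(−0) + 6·e^(−1.6692) + 1·e^(−4.0037) = 4.0000 + 1.1304 + 0.018248 = 5.1486.
⟨E⟩ = Σ EᵢPᵢ = 0.019681 eV.
S/k_B = ln Z + ⟨E⟩/kT = ln(5.1486) + 0.019681/0.051702 = 1.6387 + 0.38066 = 2.02.

2.02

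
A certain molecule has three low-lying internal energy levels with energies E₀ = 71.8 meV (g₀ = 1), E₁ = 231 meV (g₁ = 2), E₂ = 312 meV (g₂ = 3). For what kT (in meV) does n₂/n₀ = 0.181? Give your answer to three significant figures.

85.5 meV

n₂/n₀ = (g₂/g₀) exp[−(E₂−E₀)/kT] = 0.181.
⇒ (E₂−E₀)/kT = ln((3/1)/0.181) = ln(16.575) = 2.8079.
kT = 240.2 meV / 2.8079 = 85.5 meV.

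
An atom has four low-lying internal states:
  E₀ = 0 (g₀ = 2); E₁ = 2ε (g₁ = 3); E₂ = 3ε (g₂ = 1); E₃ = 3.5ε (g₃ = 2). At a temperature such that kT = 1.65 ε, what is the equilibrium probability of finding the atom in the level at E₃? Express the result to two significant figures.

Eᵢ/kT = 0, 1.212, 1.818, 2.121.
Z = Σ gᵢe^(−Eᵢ/kT) = 2·e^(−0) + 3·e^(−1.212) + 1·e^(−1.818) + 2·e^(−2.121) = 2.000 + 0.8928 + 0.1624 + 0.2398 = 3.295.
P₃ = g₃ e^(−E₃/kT) / Z = 0.2398/3.295 = 0.073.

0.073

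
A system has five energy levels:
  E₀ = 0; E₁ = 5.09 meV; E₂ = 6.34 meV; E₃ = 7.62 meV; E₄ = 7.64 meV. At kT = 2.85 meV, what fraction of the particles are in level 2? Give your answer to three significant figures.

0.0765

Eᵢ/kT = 0, 1.7860, 2.2246, 2.6737, 2.6807.
Z = Σ e^(−Eᵢ/kT) = e^(−0) + e^(−1.7860) + e^(−2.2246) + e^(−2.6737) + e^(−2.6807) = 1.0000 + 0.16763 + 0.10811 + 0.068996 + 0.068515 = 1.4133.
P₂ = e^(−E₂/kT) / Z = 0.10811/1.4133 = 0.0765.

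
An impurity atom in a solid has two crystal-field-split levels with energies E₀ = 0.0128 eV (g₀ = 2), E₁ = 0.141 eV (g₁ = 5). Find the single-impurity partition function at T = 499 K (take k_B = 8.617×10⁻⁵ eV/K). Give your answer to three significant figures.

Z = 1.67

k_BT = 8.617×10⁻⁵ × 499 K = 0.042999 eV.
Eᵢ/kT = 0.29768, 3.2791.
Z = Σ gᵢe^(−Eᵢ/kT) = 2·e^(−0.29768) + 5·e^(−3.2791) = 1.4851 + 0.18831 = 1.6734.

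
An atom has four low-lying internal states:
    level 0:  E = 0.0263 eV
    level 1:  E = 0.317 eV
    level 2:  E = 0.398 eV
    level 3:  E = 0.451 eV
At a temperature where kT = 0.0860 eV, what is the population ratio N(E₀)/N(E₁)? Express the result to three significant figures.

29.4

n₀/n₁ = exp[−(E₀−E₁)/kT] = exp(−(-0.2907 eV)/(0.0860 eV)) = exp(3.3802) = 29.4.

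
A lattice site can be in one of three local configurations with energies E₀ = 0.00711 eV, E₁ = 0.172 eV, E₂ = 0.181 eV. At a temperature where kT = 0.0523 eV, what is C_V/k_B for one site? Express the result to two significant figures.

0.71

Eᵢ/kT = 0.1359, 3.289, 3.461.
Z = Σ e^(−Eᵢ/kT) = e^(−0.1359) + e^(−3.289) + e^(−3.461) = 0.8729 + 0.03729 + 0.03140 = 0.9416.
⟨E⟩ = 0.01944 eV, ⟨E²⟩ = 0.002311 eV².
C_V/k_B = (⟨E²⟩ − ⟨E⟩²)/(kT)² = (0.002311 − 0.0003779)/0.002735 = 0.71.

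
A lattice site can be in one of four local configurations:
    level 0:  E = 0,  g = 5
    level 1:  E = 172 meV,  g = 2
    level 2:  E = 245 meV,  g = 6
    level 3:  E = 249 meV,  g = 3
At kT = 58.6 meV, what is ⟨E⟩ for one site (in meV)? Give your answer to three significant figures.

9.81 meV

Eᵢ/kT = 0, 2.9352, 4.1809, 4.2491.
Z = Σ gᵢe^(−Eᵢ/kT) = 5·e^(−0) + 2·e^(−2.9352) + 6·e^(−4.1809) + 3·e^(−4.2491) = 5.0000 + 0.10624 + 0.091708 + 0.042831 = 5.2408.
⟨E⟩ = Σ Eᵢ gᵢe^(−Eᵢ/kT) / Z = (0·5.0000 + 172·0.10624 + 245·0.091708 + 249·0.042831) / 5.2408 = 9.81 meV.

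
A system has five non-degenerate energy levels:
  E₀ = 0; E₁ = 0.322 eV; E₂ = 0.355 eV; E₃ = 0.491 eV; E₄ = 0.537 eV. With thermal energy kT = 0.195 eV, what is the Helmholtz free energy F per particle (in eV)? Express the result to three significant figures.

Eᵢ/kT = 0, 1.6513, 1.8205, 2.5179, 2.7538.
Z = Σ e^(−Eᵢ/kT) = e^(−0) + e^(−1.6513) + e^(−1.8205) + e^(−2.5179) + e^(−2.7538) = 1.0000 + 0.19180 + 0.16194 + 0.080629 + 0.063685 = 1.4981.
F = −kT ln Z = −0.195 × ln(1.4981) = −0.195 × 0.40420 = -0.0788 eV.

-0.0788 eV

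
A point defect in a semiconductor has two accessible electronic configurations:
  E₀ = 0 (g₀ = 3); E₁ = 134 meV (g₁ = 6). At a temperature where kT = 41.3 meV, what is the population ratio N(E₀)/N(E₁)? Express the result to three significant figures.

n₀/n₁ = (g₀/g₁) exp[−(E₀−E₁)/kT] = (3/6) × exp(−(-134 meV)/(41.3 meV)) = (3/6) × exp(3.2446) = 12.8.

12.8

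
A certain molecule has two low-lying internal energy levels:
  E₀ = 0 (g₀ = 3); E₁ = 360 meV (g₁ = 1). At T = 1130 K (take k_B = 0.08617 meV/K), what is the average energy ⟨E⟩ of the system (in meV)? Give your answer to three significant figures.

2.95 meV

k_BT = 0.08617 × 1130 K = 97.372 meV.
Eᵢ/kT = 0, 3.6972.
Z = Σ gᵢe^(−Eᵢ/kT) = 3·e^(−0) + 1·e^(−3.6972) = 3.0000 + 0.024793 = 3.0248.
⟨E⟩ = Σ Eᵢ gᵢe^(−Eᵢ/kT) / Z = (0·3.0000 + 360·0.024793) / 3.0248 = 2.95 meV.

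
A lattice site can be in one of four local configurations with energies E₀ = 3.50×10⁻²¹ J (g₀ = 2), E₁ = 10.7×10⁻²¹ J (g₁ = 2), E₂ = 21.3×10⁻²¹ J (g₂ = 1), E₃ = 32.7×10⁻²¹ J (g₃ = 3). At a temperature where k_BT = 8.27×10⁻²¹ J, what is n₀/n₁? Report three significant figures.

n₀/n₁ = (g₀/g₁) exp[−(E₀−E₁)/kT] = (2/2) × exp(−(-7.20 ×10⁻²¹ J)/(8.27 ×10⁻²¹ J)) = (2/2) × exp(0.87062) = 2.39.

2.39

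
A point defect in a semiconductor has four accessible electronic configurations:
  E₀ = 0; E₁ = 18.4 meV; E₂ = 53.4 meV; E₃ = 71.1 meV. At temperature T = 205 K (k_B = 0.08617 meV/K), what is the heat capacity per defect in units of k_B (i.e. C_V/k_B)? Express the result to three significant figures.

k_BT = 0.08617 × 205 K = 17.665 meV.
Eᵢ/kT = 0, 1.0416, 3.0229, 4.0249.
Z = Σ e^(−Eᵢ/kT) = e^(−0) + e^(−1.0416) + e^(−3.0229) + e^(−4.0249) = 1.0000 + 0.35289 + 0.048660 + 0.017865 = 1.4194.
⟨E⟩ = 7.3001 meV, ⟨E²⟩ = 245.56 meV².
C_V/k_B = (⟨E²⟩ − ⟨E⟩²)/(kT)² = (245.56 − 53.291)/312.05 = 0.616.

0.616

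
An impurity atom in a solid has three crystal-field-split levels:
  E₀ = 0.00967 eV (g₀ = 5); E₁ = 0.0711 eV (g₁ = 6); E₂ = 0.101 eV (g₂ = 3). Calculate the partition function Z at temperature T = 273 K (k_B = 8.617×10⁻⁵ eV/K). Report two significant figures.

Z = 3.6

k_BT = 8.617×10⁻⁵ × 273 K = 0.02352 eV.
Eᵢ/kT = 0.4111, 3.023, 4.294.
Z = Σ gᵢe^(−Eᵢ/kT) = 5·e^(−0.4111) + 6·e^(−3.023) + 3·e^(−4.294) = 3.315 + 0.2919 + 0.04095 = 3.648.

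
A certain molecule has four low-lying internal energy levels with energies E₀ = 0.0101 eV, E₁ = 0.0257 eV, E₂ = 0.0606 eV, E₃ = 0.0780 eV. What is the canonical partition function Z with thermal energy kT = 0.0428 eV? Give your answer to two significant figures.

Z = 1.7

Eᵢ/kT = 0.2360, 0.6005, 1.416, 1.822.
Z = Σ e^(−Eᵢ/kT) = e^(−0.2360) + e^(−0.6005) + e^(−1.416) + e^(−1.822) = 0.7898 + 0.5485 + 0.2427 + 0.1617 = 1.743.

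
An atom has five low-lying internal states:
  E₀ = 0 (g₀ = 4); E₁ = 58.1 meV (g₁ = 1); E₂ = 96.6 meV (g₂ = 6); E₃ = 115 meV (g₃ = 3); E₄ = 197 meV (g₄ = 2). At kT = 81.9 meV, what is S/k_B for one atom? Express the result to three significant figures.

Eᵢ/kT = 0, 0.70940, 1.1795, 1.4042, 2.4054.
Z = Σ gᵢe^(−Eᵢ/kT) = 4·e^(−0) + 1·e^(−0.70940) + 6·e^(−1.1795) + 3·e^(−1.4042) + 2·e^(−2.4054) = 4.0000 + 0.49194 + 1.8446 + 0.73669 + 0.18046 = 7.2537.
⟨E⟩ = Σ EᵢPᵢ = 45.086 meV.
S/k_B = ln Z + ⟨E⟩/kT = ln(7.2537) + 45.086/81.9 = 1.9815 + 0.55050 = 2.53.

2.53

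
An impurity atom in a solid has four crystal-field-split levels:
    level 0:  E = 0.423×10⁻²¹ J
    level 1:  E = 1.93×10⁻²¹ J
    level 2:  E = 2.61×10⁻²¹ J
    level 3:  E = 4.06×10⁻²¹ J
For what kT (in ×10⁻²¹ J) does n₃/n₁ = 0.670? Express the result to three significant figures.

n₃/n₁ = exp[−(E₃−E₁)/kT] = 0.670.
⇒ (E₃−E₁)/kT = ln(1/0.670) = ln(1.4925) = 0.40045.
kT = 2.13 ×10⁻²¹ J / 0.40045 = 5.32 ×10⁻²¹ J.

5.32 ×10⁻²¹ J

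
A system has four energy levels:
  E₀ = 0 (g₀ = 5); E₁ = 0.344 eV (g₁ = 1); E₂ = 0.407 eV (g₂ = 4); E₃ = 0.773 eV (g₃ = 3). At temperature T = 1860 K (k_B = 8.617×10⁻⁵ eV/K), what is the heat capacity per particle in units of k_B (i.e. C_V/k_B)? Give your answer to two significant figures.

0.53

k_BT = 8.617×10⁻⁵ × 1860 K = 0.1603 eV.
Eᵢ/kT = 0, 2.146, 2.539, 4.822.
Z = Σ gᵢe^(−Eᵢ/kT) = 5·e^(−0) + 1·e^(−2.146) + 4·e^(−2.539) + 3·e^(−4.822) = 5.000 + 0.1170 + 0.3158 + 0.02415 = 5.457.
⟨E⟩ = 0.03435 eV, ⟨E²⟩ = 0.01477 eV².
C_V/k_B = (⟨E²⟩ − ⟨E⟩²)/(kT)² = (0.01477 − 0.001180)/0.02570 = 0.53.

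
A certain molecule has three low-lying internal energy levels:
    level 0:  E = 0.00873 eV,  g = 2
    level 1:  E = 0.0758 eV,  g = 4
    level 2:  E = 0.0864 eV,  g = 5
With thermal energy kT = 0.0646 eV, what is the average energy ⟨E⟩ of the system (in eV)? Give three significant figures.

Eᵢ/kT = 0.13514, 1.1734, 1.3375.
Z = Σ gᵢe^(−Eᵢ/kT) = 2·e^(−0.13514) + 4·e^(−1.1734) + 5·e^(−1.3375) = 1.7472 + 1.2373 + 1.3125 = 4.2970.
⟨E⟩ = Σ Eᵢ gᵢe^(−Eᵢ/kT) / Z = (0.00873·1.7472 + 0.0758·1.2373 + 0.0864·1.3125) / 4.2970 = 0.0518 eV.

0.0518 eV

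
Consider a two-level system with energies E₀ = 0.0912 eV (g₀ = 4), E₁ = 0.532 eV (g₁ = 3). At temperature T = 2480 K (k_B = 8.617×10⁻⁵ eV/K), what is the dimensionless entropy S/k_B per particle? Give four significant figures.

k_BT = 8.617×10⁻⁵ × 2480 K = 0.213702 eV.
Eᵢ/kT = 0.426763, 2.48945.
Z = Σ gᵢe^(−Eᵢ/kT) = 4·e^(−0.426763) + 3·e^(−2.48945) = 2.61047 + 0.248867 = 2.85934.
⟨E⟩ = Σ EᵢPᵢ = 0.129566 eV.
S/k_B = ln Z + ⟨E⟩/kT = ln(2.85934) + 0.129566/0.213702 = 1.05059 + 0.606293 = 1.657.

1.657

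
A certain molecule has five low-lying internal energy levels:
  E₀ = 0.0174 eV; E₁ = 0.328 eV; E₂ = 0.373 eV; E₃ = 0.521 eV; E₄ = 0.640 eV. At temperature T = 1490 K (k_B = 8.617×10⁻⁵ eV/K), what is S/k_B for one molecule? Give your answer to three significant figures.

0.593

k_BT = 8.617×10⁻⁵ × 1490 K = 0.12839 eV.
Eᵢ/kT = 0.13552, 2.5547, 2.9052, 4.0579, 4.9848.
Z = Σ e^(−Eᵢ/kT) = e^(−0.13552) + e^(−2.5547) + e^(−2.9052) + e^(−4.0579) + e^(−4.9848) = 0.87326 + 0.077716 + 0.054738 + 0.017285 + 0.0068411 = 1.0298.
⟨E⟩ = Σ EᵢPᵢ = 0.072331 eV.
S/k_B = ln Z + ⟨E⟩/kT = ln(1.0298) + 0.072331/0.12839 = 0.029365 + 0.56337 = 0.593.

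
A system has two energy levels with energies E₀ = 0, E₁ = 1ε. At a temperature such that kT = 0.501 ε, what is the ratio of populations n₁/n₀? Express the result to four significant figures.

0.1359

n₁/n₀ = exp[−(E₁−E₀)/kT] = exp(−(1ε)/(0.501ε)) = exp(-1.99601) = 0.1359.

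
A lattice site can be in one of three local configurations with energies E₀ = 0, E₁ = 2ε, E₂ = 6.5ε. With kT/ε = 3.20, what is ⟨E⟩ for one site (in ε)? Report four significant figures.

Eᵢ/kT = 0, 0.625000, 2.03125.
Z = Σ e^(−Eᵢ/kT) = e^(−0) + e^(−0.625000) + e^(−2.03125) = 1.00000 + 0.535261 + 0.131171 = 1.66643.
⟨E⟩ = Σ Eᵢ e^(−Eᵢ/kT) / Z = (0·1.00000 + 2·0.535261 + 6.5·0.131171) / 1.66643 = 1.154 ε.

1.154 ε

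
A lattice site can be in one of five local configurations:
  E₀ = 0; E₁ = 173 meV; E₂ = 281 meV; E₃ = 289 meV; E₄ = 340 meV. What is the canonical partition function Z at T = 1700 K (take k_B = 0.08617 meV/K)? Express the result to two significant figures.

k_BT = 0.08617 × 1700 K = 146.5 meV.
Eᵢ/kT = 0, 1.181, 1.918, 1.973, 2.321.
Z = Σ e^(−Eᵢ/kT) = e^(−0) + e^(−1.181) + e^(−1.918) + e^(−1.973) + e^(−2.321) = 1.000 + 0.3070 + 0.1469 + 0.1390 + 0.09818 = 1.691.

Z = 1.7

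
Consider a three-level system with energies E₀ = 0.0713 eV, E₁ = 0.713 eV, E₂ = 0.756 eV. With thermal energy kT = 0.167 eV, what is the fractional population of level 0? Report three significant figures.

0.963

Eᵢ/kT = 0.42695, 4.2695, 4.5269.
Z = Σ e^(−Eᵢ/kT) = e^(−0.42695) + e^(−4.2695) + e^(−4.5269) = 0.65250 + 0.013989 + 0.010814 = 0.67730.
P₀ = e^(−E₀/kT) / Z = 0.65250/0.67730 = 0.963.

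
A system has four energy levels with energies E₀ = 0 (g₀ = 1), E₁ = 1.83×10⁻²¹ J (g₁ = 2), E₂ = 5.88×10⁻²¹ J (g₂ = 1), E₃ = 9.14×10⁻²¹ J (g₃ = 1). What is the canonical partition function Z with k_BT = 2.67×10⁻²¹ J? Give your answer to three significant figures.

Z = 2.15

Eᵢ/kT = 0, 0.68539, 2.2022, 3.4232.
Z = Σ gᵢe^(−Eᵢ/kT) = 1·e^(−0) + 2·e^(−0.68539) + 1·e^(−2.2022) + 1·e^(−3.4232) = 1.0000 + 1.0078 + 0.11056 + 0.032608 = 2.1510.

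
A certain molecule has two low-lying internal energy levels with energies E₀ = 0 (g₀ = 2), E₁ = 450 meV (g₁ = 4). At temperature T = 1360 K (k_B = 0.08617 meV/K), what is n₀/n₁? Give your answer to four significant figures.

k_BT = 0.08617 × 1360 K = 117.191 meV.
n₀/n₁ = (g₀/g₁) exp[−(E₀−E₁)/kT] = (2/4) × exp(−(-450 meV)/(117.191 meV)) = (2/4) × exp(3.83989) = 23.26.

23.26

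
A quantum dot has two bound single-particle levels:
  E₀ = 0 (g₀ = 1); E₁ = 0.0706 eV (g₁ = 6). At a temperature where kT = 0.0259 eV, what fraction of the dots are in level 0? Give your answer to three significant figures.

0.718

Eᵢ/kT = 0, 2.7259.
Z = Σ gᵢe^(−Eᵢ/kT) = 1·e^(−0) + 6·e^(−2.7259) = 1.0000 + 0.39292 = 1.3929.
P₀ = g₀ e^(−E₀/kT) / Z = 1.0000/1.3929 = 0.718.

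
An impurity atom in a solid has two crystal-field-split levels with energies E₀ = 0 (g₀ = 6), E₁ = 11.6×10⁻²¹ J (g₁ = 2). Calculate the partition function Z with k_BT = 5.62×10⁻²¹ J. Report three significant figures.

Z = 6.25

Eᵢ/kT = 0, 2.0641.
Z = Σ gᵢe^(−Eᵢ/kT) = 6·e^(−0) + 2·e^(−2.0641) = 6.0000 + 0.25386 = 6.2539.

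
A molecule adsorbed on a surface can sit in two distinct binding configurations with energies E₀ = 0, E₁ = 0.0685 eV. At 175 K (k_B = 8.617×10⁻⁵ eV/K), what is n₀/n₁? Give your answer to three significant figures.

k_BT = 8.617×10⁻⁵ × 175 K = 0.015080 eV.
n₀/n₁ = exp[−(E₀−E₁)/kT] = exp(−(-0.0685 eV)/(0.015080 eV)) = exp(4.5424) = 93.9.

93.9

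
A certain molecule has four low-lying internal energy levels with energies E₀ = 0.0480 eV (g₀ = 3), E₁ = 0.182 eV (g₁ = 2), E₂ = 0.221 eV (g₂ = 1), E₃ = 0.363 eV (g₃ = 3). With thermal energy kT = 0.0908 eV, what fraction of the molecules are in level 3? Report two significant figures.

Eᵢ/kT = 0.5286, 2.004, 2.434, 3.998.
Z = Σ gᵢe^(−Eᵢ/kT) = 3·e^(−0.5286) + 2·e^(−2.004) + 1·e^(−2.434) + 3·e^(−3.998) = 1.768 + 0.2696 + 0.08769 + 0.05506 = 2.180.
P₃ = g₃ e^(−E₃/kT) / Z = 0.05506/2.180 = 0.025.

0.025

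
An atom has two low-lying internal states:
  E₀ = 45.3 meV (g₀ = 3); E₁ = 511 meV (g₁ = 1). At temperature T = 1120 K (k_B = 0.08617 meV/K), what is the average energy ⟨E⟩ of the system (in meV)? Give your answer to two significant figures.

47 meV

k_BT = 0.08617 × 1120 K = 96.51 meV.
Eᵢ/kT = 0.4694, 5.295.
Z = Σ gᵢe^(−Eᵢ/kT) = 3·e^(−0.4694) + 1·e^(−5.295) = 1.876 + 0.005017 = 1.881.
⟨E⟩ = Σ Eᵢ gᵢe^(−Eᵢ/kT) / Z = (45.3·1.876 + 511·0.005017) / 1.881 = 47 meV.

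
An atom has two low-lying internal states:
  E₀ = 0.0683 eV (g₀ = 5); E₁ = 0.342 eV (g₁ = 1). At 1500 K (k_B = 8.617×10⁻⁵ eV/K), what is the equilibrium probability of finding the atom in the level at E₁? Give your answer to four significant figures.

0.02350

k_BT = 8.617×10⁻⁵ × 1500 K = 0.129255 eV.
Eᵢ/kT = 0.528413, 2.64593.
Z = Σ gᵢe^(−Eᵢ/kT) = 5·e^(−0.528413) + 1·e^(−2.64593) = 2.94770 + 0.0709393 = 3.01864.
P₁ = g₁ e^(−E₁/kT) / Z = 0.0709393/3.01864 = 0.02350.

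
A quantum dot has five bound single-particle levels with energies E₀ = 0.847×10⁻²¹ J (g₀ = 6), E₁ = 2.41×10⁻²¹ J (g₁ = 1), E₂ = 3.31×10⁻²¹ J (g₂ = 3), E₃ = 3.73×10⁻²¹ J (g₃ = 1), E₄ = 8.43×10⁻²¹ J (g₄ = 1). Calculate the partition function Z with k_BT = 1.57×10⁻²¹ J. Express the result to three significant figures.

Z = 4.18

Eᵢ/kT = 0.53949, 1.5350, 2.1083, 2.3758, 5.3694.
Z = Σ gᵢe^(−Eᵢ/kT) = 6·e^(−0.53949) + 1·e^(−1.5350) + 3·e^(−2.1083) + 1·e^(−2.3758) + 1·e^(−5.3694) = 3.4983 + 0.21546 + 0.36433 + 0.092940 + 0.0046569 = 4.1757.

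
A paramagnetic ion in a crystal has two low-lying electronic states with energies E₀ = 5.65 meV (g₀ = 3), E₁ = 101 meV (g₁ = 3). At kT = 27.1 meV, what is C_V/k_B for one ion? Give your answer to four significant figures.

Eᵢ/kT = 0.208487, 3.72694.
Z = Σ gᵢe^(−Eᵢ/kT) = 3·e^(−0.208487) + 3·e^(−3.72694) = 2.43543 + 0.0721991 = 2.50763.
⟨E⟩ = 8.39529 meV, ⟨E²⟩ = 324.708 meV².
C_V/k_B = (⟨E²⟩ − ⟨E⟩²)/(kT)² = (324.708 − 70.4809)/734.410 = 0.3462.

0.3462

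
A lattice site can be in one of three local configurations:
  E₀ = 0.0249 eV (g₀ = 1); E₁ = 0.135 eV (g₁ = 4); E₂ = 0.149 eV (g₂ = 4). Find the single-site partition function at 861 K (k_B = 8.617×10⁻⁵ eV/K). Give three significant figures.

Z = 1.90

k_BT = 8.617×10⁻⁵ × 861 K = 0.074192 eV.
Eᵢ/kT = 0.33562, 1.8196, 2.0083.
Z = Σ gᵢe^(−Eᵢ/kT) = 1·e^(−0.33562) + 4·e^(−1.8196) + 4·e^(−2.0083) = 0.71489 + 0.64836 + 0.53687 = 1.9001.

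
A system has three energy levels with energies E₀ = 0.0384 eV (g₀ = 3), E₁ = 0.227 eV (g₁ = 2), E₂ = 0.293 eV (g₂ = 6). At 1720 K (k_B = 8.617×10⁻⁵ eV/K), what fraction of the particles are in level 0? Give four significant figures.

0.6470

k_BT = 8.617×10⁻⁵ × 1720 K = 0.148212 eV.
Eᵢ/kT = 0.259088, 1.53159, 1.97690.
Z = Σ gᵢe^(−Eᵢ/kT) = 3·e^(−0.259088) + 2·e^(−1.53159) + 6·e^(−1.97690) = 2.31527 + 0.432383 + 0.830987 = 3.57864.
P₀ = g₀ e^(−E₀/kT) / Z = 2.31527/3.57864 = 0.6470.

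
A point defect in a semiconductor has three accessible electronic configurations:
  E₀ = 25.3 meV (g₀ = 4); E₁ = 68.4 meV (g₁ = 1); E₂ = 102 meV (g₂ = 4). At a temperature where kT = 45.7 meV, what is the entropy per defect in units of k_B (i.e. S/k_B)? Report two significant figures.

Eᵢ/kT = 0.5536, 1.497, 2.232.
Z = Σ gᵢe^(−Eᵢ/kT) = 4·e^(−0.5536) + 1·e^(−1.497) + 4·e^(−2.232) = 2.300 + 0.2238 + 0.4293 = 2.953.
⟨E⟩ = Σ EᵢPᵢ = 39.72 meV.
S/k_B = ln Z + ⟨E⟩/kT = ln(2.953) + 39.72/45.7 = 1.083 + 0.8691 = 2.0.

2.0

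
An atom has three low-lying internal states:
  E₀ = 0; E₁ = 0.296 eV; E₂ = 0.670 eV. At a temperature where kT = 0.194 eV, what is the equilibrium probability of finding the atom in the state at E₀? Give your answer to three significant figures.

0.801

Eᵢ/kT = 0, 1.5258, 3.4536.
Z = Σ e^(−Eᵢ/kT) = e^(−0) + e^(−1.5258) + e^(−3.4536) = 1.0000 + 0.21745 + 0.031632 = 1.2491.
P₀ = e^(−E₀/kT) / Z = 1.0000/1.2491 = 0.801.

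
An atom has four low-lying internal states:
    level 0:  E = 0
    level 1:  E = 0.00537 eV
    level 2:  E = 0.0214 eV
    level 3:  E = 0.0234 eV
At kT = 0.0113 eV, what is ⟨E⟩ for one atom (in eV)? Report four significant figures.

Eᵢ/kT = 0, 0.475221, 1.89381, 2.07080.
Z = Σ e^(−Eᵢ/kT) = e^(−0) + e^(−0.475221) + e^(−1.89381) + e^(−2.07080) = 1.00000 + 0.621748 + 0.150497 + 0.126085 = 1.89833.
⟨E⟩ = Σ Eᵢ e^(−Eᵢ/kT) / Z = (0·1.00000 + 0.00537·0.621748 + 0.0214·0.150497 + 0.0234·0.126085) / 1.89833 = 0.005010 eV.

0.005010 eV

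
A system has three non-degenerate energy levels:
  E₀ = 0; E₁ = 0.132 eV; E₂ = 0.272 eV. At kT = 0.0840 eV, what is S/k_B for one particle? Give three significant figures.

Eᵢ/kT = 0, 1.5714, 3.2381.
Z = Σ e^(−Eᵢ/kT) = e^(−0) + e^(−1.5714) + e^(−3.2381) = 1.0000 + 0.20775 + 0.039238 = 1.2470.
⟨E⟩ = Σ EᵢPᵢ = 0.030550 eV.
S/k_B = ln Z + ⟨E⟩/kT = ln(1.2470) + 0.030550/0.0840 = 0.22074 + 0.36369 = 0.584.

0.584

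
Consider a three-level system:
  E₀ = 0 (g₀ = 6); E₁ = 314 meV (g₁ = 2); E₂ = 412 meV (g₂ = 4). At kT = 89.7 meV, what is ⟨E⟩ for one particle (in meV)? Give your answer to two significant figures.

Eᵢ/kT = 0, 3.501, 4.593.
Z = Σ gᵢe^(−Eᵢ/kT) = 6·e^(−0) + 2·e^(−3.501) + 4·e^(−4.593) = 6.000 + 0.06033 + 0.04049 = 6.101.
⟨E⟩ = Σ Eᵢ gᵢe^(−Eᵢ/kT) / Z = (0·6.000 + 314·0.06033 + 412·0.04049) / 6.101 = 5.8 meV.

5.8 meV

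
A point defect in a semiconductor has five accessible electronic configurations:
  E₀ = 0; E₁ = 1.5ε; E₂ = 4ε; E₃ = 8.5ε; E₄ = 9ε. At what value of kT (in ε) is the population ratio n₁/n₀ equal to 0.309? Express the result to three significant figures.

1.28 ε

n₁/n₀ = exp[−(E₁−E₀)/kT] = 0.309.
⇒ (E₁−E₀)/kT = ln(1/0.309) = ln(3.2362) = 1.1744.
kT = 1.5ε / 1.1744 = 1.28 ε.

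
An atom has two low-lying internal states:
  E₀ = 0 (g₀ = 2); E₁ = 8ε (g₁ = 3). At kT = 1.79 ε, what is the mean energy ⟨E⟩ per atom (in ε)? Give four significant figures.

Eᵢ/kT = 0, 4.46927.
Z = Σ gᵢe^(−Eᵢ/kT) = 2·e^(−0) + 3·e^(−4.46927) = 2.00000 + 0.0343670 = 2.03437.
⟨E⟩ = Σ Eᵢ gᵢe^(−Eᵢ/kT) / Z = (0·2.00000 + 8·0.0343670) / 2.03437 = 0.1351 ε.

0.1351 ε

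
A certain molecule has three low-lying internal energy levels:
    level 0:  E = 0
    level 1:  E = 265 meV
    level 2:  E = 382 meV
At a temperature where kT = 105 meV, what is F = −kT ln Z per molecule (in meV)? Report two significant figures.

Eᵢ/kT = 0, 2.524, 3.638.
Z = Σ e^(−Eᵢ/kT) = e^(−0) + e^(−2.524) + e^(−3.638) = 1.000 + 0.08014 + 0.02630 = 1.106.
F = −kT ln Z = −105 × ln(1.106) = −105 × 0.1007 = -11 meV.

-11 meV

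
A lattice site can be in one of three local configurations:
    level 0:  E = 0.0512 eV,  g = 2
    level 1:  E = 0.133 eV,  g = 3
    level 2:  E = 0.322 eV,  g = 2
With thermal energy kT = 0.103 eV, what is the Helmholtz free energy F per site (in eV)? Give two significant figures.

Eᵢ/kT = 0.4971, 1.291, 3.126.
Z = Σ gᵢe^(−Eᵢ/kT) = 2·e^(−0.4971) + 3·e^(−1.291) + 2·e^(−3.126) = 1.217 + 0.8250 + 0.08779 = 2.130.
F = −kT ln Z = −0.103 × ln(2.130) = −0.103 × 0.7561 = -0.078 eV.

-0.078 eV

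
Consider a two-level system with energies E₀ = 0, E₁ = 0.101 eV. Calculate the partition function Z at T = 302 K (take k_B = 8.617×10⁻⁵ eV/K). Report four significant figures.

k_BT = 8.617×10⁻⁵ × 302 K = 0.0260233 eV.
Eᵢ/kT = 0, 3.88114.
Z = Σ e^(−Eᵢ/kT) = e^(−0) + e^(−3.88114) = 1.00000 + 0.0206273 = 1.02063.

Z = 1.021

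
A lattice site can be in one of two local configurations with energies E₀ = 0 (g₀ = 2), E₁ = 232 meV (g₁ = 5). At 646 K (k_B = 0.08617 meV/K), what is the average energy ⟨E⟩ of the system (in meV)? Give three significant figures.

k_BT = 0.08617 × 646 K = 55.666 meV.
Eᵢ/kT = 0, 4.1677.
Z = Σ gᵢe^(−Eᵢ/kT) = 2·e^(−0) + 5·e^(−4.1677) = 2.0000 + 0.077439 = 2.0774.
⟨E⟩ = Σ Eᵢ gᵢe^(−Eᵢ/kT) / Z = (0·2.0000 + 232·0.077439) / 2.0774 = 8.65 meV.

8.65 meV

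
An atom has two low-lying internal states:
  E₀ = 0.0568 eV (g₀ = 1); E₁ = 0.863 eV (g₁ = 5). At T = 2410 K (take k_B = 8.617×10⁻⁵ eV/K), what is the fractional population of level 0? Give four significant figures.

k_BT = 8.617×10⁻⁵ × 2410 K = 0.207670 eV.
Eᵢ/kT = 0.273511, 4.15563.
Z = Σ gᵢe^(−Eᵢ/kT) = 1·e^(−0.273511) + 5·e^(−4.15563) = 0.760704 + 0.0783796 = 0.839084.
P₀ = g₀ e^(−E₀/kT) / Z = 0.760704/0.839084 = 0.9066.

0.9066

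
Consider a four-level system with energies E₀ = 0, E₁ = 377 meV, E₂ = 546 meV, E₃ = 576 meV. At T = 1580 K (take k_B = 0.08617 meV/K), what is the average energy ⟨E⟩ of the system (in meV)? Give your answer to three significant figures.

38.3 meV

k_BT = 0.08617 × 1580 K = 136.15 meV.
Eᵢ/kT = 0, 2.7690, 4.0103, 4.2306.
Z = Σ e^(−Eᵢ/kT) = e^(−0) + e^(−2.7690) + e^(−4.0103) + e^(−4.2306) = 1.0000 + 0.062725 + 0.018128 + 0.014544 = 1.0954.
⟨E⟩ = Σ Eᵢ e^(−Eᵢ/kT) / Z = (0·1.0000 + 377·0.062725 + 546·0.018128 + 576·0.014544) / 1.0954 = 38.3 meV.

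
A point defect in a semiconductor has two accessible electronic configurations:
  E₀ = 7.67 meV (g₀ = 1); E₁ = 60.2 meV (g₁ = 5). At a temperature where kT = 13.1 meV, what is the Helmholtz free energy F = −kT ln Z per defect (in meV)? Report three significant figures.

6.53 meV

Eᵢ/kT = 0.58550, 4.5954.
Z = Σ gᵢe^(−Eᵢ/kT) = 1·e^(−0.58550) + 5·e^(−4.5954) = 0.55683 + 0.050491 = 0.60732.
F = −kT ln Z = −13.1 × ln(0.60732) = −13.1 × -0.49870 = 6.53 meV.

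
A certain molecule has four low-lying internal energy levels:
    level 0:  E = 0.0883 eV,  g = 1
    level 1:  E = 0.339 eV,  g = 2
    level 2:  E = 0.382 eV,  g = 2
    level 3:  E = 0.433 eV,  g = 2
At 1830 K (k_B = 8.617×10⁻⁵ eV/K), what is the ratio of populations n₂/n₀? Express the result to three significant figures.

k_BT = 8.617×10⁻⁵ × 1830 K = 0.15769 eV.
n₂/n₀ = (g₂/g₀) exp[−(E₂−E₀)/kT] = (2/1) × exp(−(0.2937 eV)/(0.15769 eV)) = (2/1) × exp(-1.8625) = 0.311.

0.311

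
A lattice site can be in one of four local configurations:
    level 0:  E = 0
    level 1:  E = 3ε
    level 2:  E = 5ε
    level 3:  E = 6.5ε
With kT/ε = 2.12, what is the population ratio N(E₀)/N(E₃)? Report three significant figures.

n₀/n₃ = exp[−(E₀−E₃)/kT] = exp(−(-6.5ε)/(2.12ε)) = exp(3.0660) = 21.5.

21.5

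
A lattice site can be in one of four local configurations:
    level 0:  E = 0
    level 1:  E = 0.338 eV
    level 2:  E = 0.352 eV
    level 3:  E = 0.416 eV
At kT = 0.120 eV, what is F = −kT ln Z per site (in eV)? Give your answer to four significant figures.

-0.01617 eV

Eᵢ/kT = 0, 2.81667, 2.93333, 3.46667.
Z = Σ e^(−Eᵢ/kT) = e^(−0) + e^(−2.81667) + e^(−2.93333) + e^(−3.46667) = 1.00000 + 0.0598048 + 0.0532195 + 0.0312208 = 1.14425.
F = −kT ln Z = −0.120 × ln(1.14425) = −0.120 × 0.134749 = -0.01617 eV.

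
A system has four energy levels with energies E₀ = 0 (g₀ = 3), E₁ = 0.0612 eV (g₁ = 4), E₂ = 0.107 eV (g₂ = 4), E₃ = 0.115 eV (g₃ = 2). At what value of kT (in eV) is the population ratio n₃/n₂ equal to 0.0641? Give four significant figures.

n₃/n₂ = (g₃/g₂) exp[−(E₃−E₂)/kT] = 0.0641.
⇒ (E₃−E₂)/kT = ln((2/4)/0.0641) = ln(7.80031) = 2.05416.
kT = 0.008 eV / 2.05416 = 0.003895 eV.

0.003895 eV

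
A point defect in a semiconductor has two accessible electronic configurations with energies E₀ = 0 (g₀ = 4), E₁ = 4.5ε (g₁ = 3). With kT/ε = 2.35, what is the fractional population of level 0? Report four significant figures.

Eᵢ/kT = 0, 1.91489.
Z = Σ gᵢe^(−Eᵢ/kT) = 4·e^(−0) + 3·e^(−1.91489) = 4.00000 + 0.442074 = 4.44207.
P₀ = g₀ e^(−E₀/kT) / Z = 4.00000/4.44207 = 0.9005.

0.9005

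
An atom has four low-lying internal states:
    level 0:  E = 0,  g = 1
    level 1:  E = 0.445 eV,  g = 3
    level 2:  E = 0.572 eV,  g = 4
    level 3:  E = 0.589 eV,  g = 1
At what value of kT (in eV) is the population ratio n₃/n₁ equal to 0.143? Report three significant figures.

n₃/n₁ = (g₃/g₁) exp[−(E₃−E₁)/kT] = 0.143.
⇒ (E₃−E₁)/kT = ln((1/3)/0.143) = ln(2.3310) = 0.84630.
kT = 0.144 eV / 0.84630 = 0.170 eV.

0.170 eV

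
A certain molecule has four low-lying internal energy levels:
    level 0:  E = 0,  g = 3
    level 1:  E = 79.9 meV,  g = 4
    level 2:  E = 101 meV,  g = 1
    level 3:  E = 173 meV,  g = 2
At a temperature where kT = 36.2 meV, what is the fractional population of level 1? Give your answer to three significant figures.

0.125

Eᵢ/kT = 0, 2.2072, 2.7901, 4.7790.
Z = Σ gᵢe^(−Eᵢ/kT) = 3·e^(−0) + 4·e^(−2.2072) + 1·e^(−2.7901) + 2·e^(−4.7790) = 3.0000 + 0.44003 + 0.061415 + 0.016809 = 3.5183.
P₁ = g₁ e^(−E₁/kT) / Z = 0.44003/3.5183 = 0.125.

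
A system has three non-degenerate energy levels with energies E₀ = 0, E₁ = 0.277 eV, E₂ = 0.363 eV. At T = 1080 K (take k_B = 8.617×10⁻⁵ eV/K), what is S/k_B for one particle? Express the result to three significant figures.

0.284

k_BT = 8.617×10⁻⁵ × 1080 K = 0.093064 eV.
Eᵢ/kT = 0, 2.9764, 3.9005.
Z = Σ e^(−Eᵢ/kT) = e^(−0) + e^(−2.9764) + e^(−3.9005) = 1.0000 + 0.050976 + 0.020232 = 1.0712.
⟨E⟩ = Σ EᵢPᵢ = 0.020038 eV.
S/k_B = ln Z + ⟨E⟩/kT = ln(1.0712) + 0.020038/0.093064 = 0.068780 + 0.21531 = 0.284.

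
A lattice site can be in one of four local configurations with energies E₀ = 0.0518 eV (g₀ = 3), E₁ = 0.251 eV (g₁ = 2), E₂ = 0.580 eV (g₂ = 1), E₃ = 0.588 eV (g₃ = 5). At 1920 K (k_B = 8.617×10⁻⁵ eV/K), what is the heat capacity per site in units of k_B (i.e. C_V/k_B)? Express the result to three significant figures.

0.721

k_BT = 8.617×10⁻⁵ × 1920 K = 0.16545 eV.
Eᵢ/kT = 0.31309, 1.5171, 3.5056, 3.5539.
Z = Σ gᵢe^(−Eᵢ/kT) = 3·e^(−0.31309) + 2·e^(−1.5171) + 1·e^(−3.5056) + 5·e^(−3.5539) = 2.1936 + 0.43869 + 0.030029 + 0.14306 = 2.8054.
⟨E⟩ = 0.11595 eV, ⟨E²⟩ = 0.033182 eV².
C_V/k_B = (⟨E²⟩ − ⟨E⟩²)/(kT)² = (0.033182 − 0.013444)/0.027374 = 0.721.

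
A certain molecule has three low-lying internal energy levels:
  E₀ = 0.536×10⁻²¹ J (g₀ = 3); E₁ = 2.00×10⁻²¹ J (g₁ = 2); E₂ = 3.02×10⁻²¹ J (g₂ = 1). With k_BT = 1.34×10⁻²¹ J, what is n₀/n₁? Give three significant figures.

n₀/n₁ = (g₀/g₁) exp[−(E₀−E₁)/kT] = (3/2) × exp(−(-1.464 ×10⁻²¹ J)/(1.34 ×10⁻²¹ J)) = (3/2) × exp(1.0925) = 4.47.

4.47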